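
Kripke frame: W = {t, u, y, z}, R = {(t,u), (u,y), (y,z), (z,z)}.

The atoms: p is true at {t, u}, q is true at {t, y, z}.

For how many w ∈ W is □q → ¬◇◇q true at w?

t: □q is F, ¬◇◇q is F. ✓
u: □q is T, ¬◇◇q is F. ✗
y: □q is T, ¬◇◇q is F. ✗
z: □q is T, ¬◇◇q is F. ✗
Satisfying worlds: {t}.

1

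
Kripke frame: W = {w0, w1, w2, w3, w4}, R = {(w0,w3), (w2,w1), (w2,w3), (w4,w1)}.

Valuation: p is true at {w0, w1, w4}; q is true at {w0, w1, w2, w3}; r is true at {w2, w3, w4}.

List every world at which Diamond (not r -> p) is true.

{w0, w2, w4}

w0: successors {w3}; not r -> p there: w3:T. ✓
w1: no successors, so Diamond (not r -> p) fails. ✗
w2: successors {w1, w3}; not r -> p there: w1:T, w3:T. ✓
w3: no successors, so Diamond (not r -> p) fails. ✗
w4: successors {w1}; not r -> p there: w1:T. ✓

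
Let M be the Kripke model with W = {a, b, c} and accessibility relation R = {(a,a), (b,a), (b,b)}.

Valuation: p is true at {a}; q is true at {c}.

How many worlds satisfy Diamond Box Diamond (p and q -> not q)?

a: successors {a}; Box Diamond (p and q -> not q) there: a:T. ✓
b: successors {a, b}; Box Diamond (p and q -> not q) there: a:T, b:T. ✓
c: no successors, so Diamond Box Diamond (p and q -> not q) fails. ✗
Satisfying worlds: {a, b}.

2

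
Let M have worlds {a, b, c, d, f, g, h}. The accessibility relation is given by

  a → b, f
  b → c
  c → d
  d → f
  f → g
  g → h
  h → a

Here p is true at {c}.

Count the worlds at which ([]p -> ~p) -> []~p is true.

6

a: []p -> ~p is T, []~p is T. ✓
b: []p -> ~p is T, []~p is F. ✗
c: []p -> ~p is T, []~p is T. ✓
d: []p -> ~p is T, []~p is T. ✓
f: []p -> ~p is T, []~p is T. ✓
g: []p -> ~p is T, []~p is T. ✓
h: []p -> ~p is T, []~p is T. ✓
Satisfying worlds: {a, c, d, f, g, h}.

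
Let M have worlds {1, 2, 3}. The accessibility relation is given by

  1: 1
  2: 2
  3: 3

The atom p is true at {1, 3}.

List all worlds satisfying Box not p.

{2}

1: successors {1}; not p there: 1:F. ✗
2: successors {2}; not p there: 2:T. ✓
3: successors {3}; not p there: 3:F. ✗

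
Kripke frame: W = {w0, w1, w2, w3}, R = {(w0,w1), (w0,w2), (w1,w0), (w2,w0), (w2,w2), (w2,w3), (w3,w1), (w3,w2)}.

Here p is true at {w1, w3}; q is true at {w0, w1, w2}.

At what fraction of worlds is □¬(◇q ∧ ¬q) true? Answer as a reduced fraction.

3/4

w0: successors {w1, w2}; ¬(◇q ∧ ¬q) there: w1:T, w2:T. ✓
w1: successors {w0}; ¬(◇q ∧ ¬q) there: w0:T. ✓
w2: successors {w0, w2, w3}; ¬(◇q ∧ ¬q) there: w0:T, w2:T, w3:F. ✗
w3: successors {w1, w2}; ¬(◇q ∧ ¬q) there: w1:T, w2:T. ✓
That's 3 of 4 worlds, so 3/4.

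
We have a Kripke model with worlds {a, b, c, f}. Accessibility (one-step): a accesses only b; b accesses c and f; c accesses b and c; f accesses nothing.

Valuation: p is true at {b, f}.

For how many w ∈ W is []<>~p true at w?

a: successors {b}; <>~p there: b:T. ✓
b: successors {c, f}; <>~p there: c:T, f:F. ✗
c: successors {b, c}; <>~p there: b:T, c:T. ✓
f: no successors, so []<>~p holds vacuously. ✓
Satisfying worlds: {a, c, f}.

3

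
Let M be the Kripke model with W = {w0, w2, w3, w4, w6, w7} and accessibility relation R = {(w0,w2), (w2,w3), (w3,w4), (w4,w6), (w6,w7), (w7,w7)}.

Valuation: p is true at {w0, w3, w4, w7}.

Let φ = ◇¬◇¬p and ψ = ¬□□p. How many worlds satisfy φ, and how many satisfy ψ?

5 and 1

For ◇¬◇¬p:
w0: successors {w2}; ¬◇¬p there: w2:T. ✓
w2: successors {w3}; ¬◇¬p there: w3:T. ✓
w3: successors {w4}; ¬◇¬p there: w4:F. ✗
w4: successors {w6}; ¬◇¬p there: w6:T. ✓
w6: successors {w7}; ¬◇¬p there: w7:T. ✓
w7: successors {w7}; ¬◇¬p there: w7:T. ✓
— 5 worlds.
For ¬□□p:
w0: □□p is T. ✗
w2: □□p is T. ✗
w3: □□p is F. ✓
w4: □□p is T. ✗
w6: □□p is T. ✗
w7: □□p is T. ✗
— 1 world.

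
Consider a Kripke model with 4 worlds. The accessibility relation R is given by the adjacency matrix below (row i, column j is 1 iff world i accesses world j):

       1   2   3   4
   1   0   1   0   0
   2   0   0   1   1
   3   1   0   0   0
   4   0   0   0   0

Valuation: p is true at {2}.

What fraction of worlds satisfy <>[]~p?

1/2

1: successors {2}; []~p there: 2:T. ✓
2: successors {3, 4}; []~p there: 3:T, 4:T. ✓
3: successors {1}; []~p there: 1:F. ✗
4: no successors, so <>[]~p fails. ✗
That's 2 of 4 worlds, so 2/4 = 1/2.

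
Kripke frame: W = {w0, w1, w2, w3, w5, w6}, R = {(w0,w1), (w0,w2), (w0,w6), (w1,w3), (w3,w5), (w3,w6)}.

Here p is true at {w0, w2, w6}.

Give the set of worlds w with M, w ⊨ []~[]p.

w0: successors {w1, w2, w6}; ~[]p there: w1:T, w2:F, w6:F. ✗
w1: successors {w3}; ~[]p there: w3:T. ✓
w2: no successors, so []~[]p holds vacuously. ✓
w3: successors {w5, w6}; ~[]p there: w5:F, w6:F. ✗
w5: no successors, so []~[]p holds vacuously. ✓
w6: no successors, so []~[]p holds vacuously. ✓

{w1, w2, w5, w6}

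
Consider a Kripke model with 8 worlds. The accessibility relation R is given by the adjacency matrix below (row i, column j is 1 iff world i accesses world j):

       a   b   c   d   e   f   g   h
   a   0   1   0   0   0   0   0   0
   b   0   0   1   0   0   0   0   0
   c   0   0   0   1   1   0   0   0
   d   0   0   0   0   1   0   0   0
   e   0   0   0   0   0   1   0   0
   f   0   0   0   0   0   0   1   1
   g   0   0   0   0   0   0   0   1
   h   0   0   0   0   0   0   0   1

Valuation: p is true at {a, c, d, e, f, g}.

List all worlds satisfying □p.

{b, c, d, e}

a: successors {b}; p there: b:F. ✗
b: successors {c}; p there: c:T. ✓
c: successors {d, e}; p there: d:T, e:T. ✓
d: successors {e}; p there: e:T. ✓
e: successors {f}; p there: f:T. ✓
f: successors {g, h}; p there: g:T, h:F. ✗
g: successors {h}; p there: h:F. ✗
h: successors {h}; p there: h:F. ✗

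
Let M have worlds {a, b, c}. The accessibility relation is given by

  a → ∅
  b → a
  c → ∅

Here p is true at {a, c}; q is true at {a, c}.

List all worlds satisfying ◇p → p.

{a, c}

a: ◇p is F, p is T. ✓
b: ◇p is T, p is F. ✗
c: ◇p is F, p is T. ✓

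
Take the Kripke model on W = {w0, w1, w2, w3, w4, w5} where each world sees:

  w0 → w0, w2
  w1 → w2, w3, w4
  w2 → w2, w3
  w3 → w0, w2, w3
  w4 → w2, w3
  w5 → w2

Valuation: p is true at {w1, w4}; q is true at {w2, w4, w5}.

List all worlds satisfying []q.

w0: successors {w0, w2}; q there: w0:F, w2:T. ✗
w1: successors {w2, w3, w4}; q there: w2:T, w3:F, w4:T. ✗
w2: successors {w2, w3}; q there: w2:T, w3:F. ✗
w3: successors {w0, w2, w3}; q there: w0:F, w2:T, w3:F. ✗
w4: successors {w2, w3}; q there: w2:T, w3:F. ✗
w5: successors {w2}; q there: w2:T. ✓

{w5}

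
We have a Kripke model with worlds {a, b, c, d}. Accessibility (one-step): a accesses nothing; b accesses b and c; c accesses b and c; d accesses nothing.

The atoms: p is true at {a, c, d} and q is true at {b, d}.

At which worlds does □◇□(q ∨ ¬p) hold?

{a, d}

a: no successors, so □◇□(q ∨ ¬p) holds vacuously. ✓
b: successors {b, c}; ◇□(q ∨ ¬p) there: b:F, c:F. ✗
c: successors {b, c}; ◇□(q ∨ ¬p) there: b:F, c:F. ✗
d: no successors, so □◇□(q ∨ ¬p) holds vacuously. ✓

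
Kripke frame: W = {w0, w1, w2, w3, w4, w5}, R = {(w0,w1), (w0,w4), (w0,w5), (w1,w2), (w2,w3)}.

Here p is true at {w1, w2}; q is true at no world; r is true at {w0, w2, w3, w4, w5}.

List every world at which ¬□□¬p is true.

w0: □□¬p is F. ✓
w1: □□¬p is T. ✗
w2: □□¬p is T. ✗
w3: □□¬p is T. ✗
w4: □□¬p is T. ✗
w5: □□¬p is T. ✗

{w0}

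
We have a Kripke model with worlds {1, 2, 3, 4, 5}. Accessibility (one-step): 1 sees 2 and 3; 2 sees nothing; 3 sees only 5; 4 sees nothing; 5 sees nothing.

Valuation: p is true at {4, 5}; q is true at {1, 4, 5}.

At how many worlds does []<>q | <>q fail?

1

1: []<>q is F, <>q is F. ✗
2: []<>q is T, <>q is F. ✓
3: []<>q is F, <>q is T. ✓
4: []<>q is T, <>q is F. ✓
5: []<>q is T, <>q is F. ✓
Satisfying worlds: {2, 3, 4, 5}.
So []<>q | <>q fails at the other 1 world.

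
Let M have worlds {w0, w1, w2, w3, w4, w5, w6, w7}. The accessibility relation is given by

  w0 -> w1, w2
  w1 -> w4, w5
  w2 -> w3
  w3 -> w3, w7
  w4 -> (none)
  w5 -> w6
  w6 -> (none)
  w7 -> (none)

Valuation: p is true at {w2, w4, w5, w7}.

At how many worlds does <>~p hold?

4

w0: successors {w1, w2}; ~p there: w1:T, w2:F. ✓
w1: successors {w4, w5}; ~p there: w4:F, w5:F. ✗
w2: successors {w3}; ~p there: w3:T. ✓
w3: successors {w3, w7}; ~p there: w3:T, w7:F. ✓
w4: no successors, so <>~p fails. ✗
w5: successors {w6}; ~p there: w6:T. ✓
w6: no successors, so <>~p fails. ✗
w7: no successors, so <>~p fails. ✗
Satisfying worlds: {w0, w2, w3, w5}.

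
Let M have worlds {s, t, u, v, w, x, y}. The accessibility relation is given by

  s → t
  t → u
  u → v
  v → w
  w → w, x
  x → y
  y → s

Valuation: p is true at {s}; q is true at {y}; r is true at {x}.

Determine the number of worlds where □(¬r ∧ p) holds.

s: successors {t}; ¬r ∧ p there: t:F. ✗
t: successors {u}; ¬r ∧ p there: u:F. ✗
u: successors {v}; ¬r ∧ p there: v:F. ✗
v: successors {w}; ¬r ∧ p there: w:F. ✗
w: successors {w, x}; ¬r ∧ p there: w:F, x:F. ✗
x: successors {y}; ¬r ∧ p there: y:F. ✗
y: successors {s}; ¬r ∧ p there: s:T. ✓
Satisfying worlds: {y}.

1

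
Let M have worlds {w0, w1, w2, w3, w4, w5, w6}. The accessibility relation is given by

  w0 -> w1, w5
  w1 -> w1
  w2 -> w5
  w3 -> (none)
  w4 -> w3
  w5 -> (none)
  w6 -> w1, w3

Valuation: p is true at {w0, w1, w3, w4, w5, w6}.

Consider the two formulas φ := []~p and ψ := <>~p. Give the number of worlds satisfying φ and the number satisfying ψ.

2 and 0

For []~p:
w0: successors {w1, w5}; ~p there: w1:F, w5:F. ✗
w1: successors {w1}; ~p there: w1:F. ✗
w2: successors {w5}; ~p there: w5:F. ✗
w3: no successors, so []~p holds vacuously. ✓
w4: successors {w3}; ~p there: w3:F. ✗
w5: no successors, so []~p holds vacuously. ✓
w6: successors {w1, w3}; ~p there: w1:F, w3:F. ✗
— 2 worlds.
For <>~p:
w0: successors {w1, w5}; ~p there: w1:F, w5:F. ✗
w1: successors {w1}; ~p there: w1:F. ✗
w2: successors {w5}; ~p there: w5:F. ✗
w3: no successors, so <>~p fails. ✗
w4: successors {w3}; ~p there: w3:F. ✗
w5: no successors, so <>~p fails. ✗
w6: successors {w1, w3}; ~p there: w1:F, w3:F. ✗
— 0 worlds.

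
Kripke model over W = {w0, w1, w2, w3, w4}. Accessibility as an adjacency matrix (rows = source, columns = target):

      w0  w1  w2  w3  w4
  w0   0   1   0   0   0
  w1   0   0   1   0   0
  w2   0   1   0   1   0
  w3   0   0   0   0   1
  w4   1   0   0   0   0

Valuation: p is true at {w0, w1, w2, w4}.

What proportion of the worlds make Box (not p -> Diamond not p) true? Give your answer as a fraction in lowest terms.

4/5

w0: successors {w1}; not p -> Diamond not p there: w1:T. ✓
w1: successors {w2}; not p -> Diamond not p there: w2:T. ✓
w2: successors {w1, w3}; not p -> Diamond not p there: w1:T, w3:F. ✗
w3: successors {w4}; not p -> Diamond not p there: w4:T. ✓
w4: successors {w0}; not p -> Diamond not p there: w0:T. ✓
That's 4 of 5 worlds, so 4/5.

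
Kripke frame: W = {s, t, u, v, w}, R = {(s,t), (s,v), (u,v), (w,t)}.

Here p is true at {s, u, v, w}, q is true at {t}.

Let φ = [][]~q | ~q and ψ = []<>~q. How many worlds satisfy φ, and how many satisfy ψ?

5 and 2

For [][]~q | ~q:
s: [][]~q is T, ~q is T. ✓
t: [][]~q is T, ~q is F. ✓
u: [][]~q is T, ~q is T. ✓
v: [][]~q is T, ~q is T. ✓
w: [][]~q is T, ~q is T. ✓
— 5 worlds.
For []<>~q:
s: successors {t, v}; <>~q there: t:F, v:F. ✗
t: no successors, so []<>~q holds vacuously. ✓
u: successors {v}; <>~q there: v:F. ✗
v: no successors, so []<>~q holds vacuously. ✓
w: successors {t}; <>~q there: t:F. ✗
— 2 worlds.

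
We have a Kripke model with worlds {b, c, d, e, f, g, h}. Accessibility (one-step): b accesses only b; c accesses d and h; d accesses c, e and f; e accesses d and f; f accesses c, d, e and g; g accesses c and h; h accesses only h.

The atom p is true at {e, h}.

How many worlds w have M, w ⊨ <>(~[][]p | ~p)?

6

b: successors {b}; ~[][]p | ~p there: b:T. ✓
c: successors {d, h}; ~[][]p | ~p there: d:T, h:F. ✓
d: successors {c, e, f}; ~[][]p | ~p there: c:T, e:T, f:T. ✓
e: successors {d, f}; ~[][]p | ~p there: d:T, f:T. ✓
f: successors {c, d, e, g}; ~[][]p | ~p there: c:T, d:T, e:T, g:T. ✓
g: successors {c, h}; ~[][]p | ~p there: c:T, h:F. ✓
h: successors {h}; ~[][]p | ~p there: h:F. ✗
Satisfying worlds: {b, c, d, e, f, g}.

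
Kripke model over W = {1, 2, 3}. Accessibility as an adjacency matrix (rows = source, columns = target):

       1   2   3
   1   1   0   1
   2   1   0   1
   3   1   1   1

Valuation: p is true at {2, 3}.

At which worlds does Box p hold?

∅

1: successors {1, 3}; p there: 1:F, 3:T. ✗
2: successors {1, 3}; p there: 1:F, 3:T. ✗
3: successors {1, 2, 3}; p there: 1:F, 2:T, 3:T. ✗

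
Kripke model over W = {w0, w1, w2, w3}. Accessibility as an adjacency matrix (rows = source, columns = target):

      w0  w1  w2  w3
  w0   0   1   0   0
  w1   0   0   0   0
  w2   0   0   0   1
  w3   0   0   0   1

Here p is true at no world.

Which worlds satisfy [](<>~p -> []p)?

{w0, w1}

w0: successors {w1}; <>~p -> []p there: w1:T. ✓
w1: no successors, so [](<>~p -> []p) holds vacuously. ✓
w2: successors {w3}; <>~p -> []p there: w3:F. ✗
w3: successors {w3}; <>~p -> []p there: w3:F. ✗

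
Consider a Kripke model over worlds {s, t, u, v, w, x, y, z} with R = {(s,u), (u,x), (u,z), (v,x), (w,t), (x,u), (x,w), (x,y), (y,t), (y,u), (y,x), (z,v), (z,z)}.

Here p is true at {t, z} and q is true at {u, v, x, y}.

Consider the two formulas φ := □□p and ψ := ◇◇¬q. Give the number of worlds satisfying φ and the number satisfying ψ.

2 and 6

For □□p:
s: successors {u}; □p there: u:F. ✗
t: no successors, so □□p holds vacuously. ✓
u: successors {x, z}; □p there: x:F, z:F. ✗
v: successors {x}; □p there: x:F. ✗
w: successors {t}; □p there: t:T. ✓
x: successors {u, w, y}; □p there: u:F, w:T, y:F. ✗
y: successors {t, u, x}; □p there: t:T, u:F, x:F. ✗
z: successors {v, z}; □p there: v:F, z:F. ✗
— 2 worlds.
For ◇◇¬q:
s: successors {u}; ◇¬q there: u:T. ✓
t: no successors, so ◇◇¬q fails. ✗
u: successors {x, z}; ◇¬q there: x:T, z:T. ✓
v: successors {x}; ◇¬q there: x:T. ✓
w: successors {t}; ◇¬q there: t:F. ✗
x: successors {u, w, y}; ◇¬q there: u:T, w:T, y:T. ✓
y: successors {t, u, x}; ◇¬q there: t:F, u:T, x:T. ✓
z: successors {v, z}; ◇¬q there: v:F, z:T. ✓
— 6 worlds.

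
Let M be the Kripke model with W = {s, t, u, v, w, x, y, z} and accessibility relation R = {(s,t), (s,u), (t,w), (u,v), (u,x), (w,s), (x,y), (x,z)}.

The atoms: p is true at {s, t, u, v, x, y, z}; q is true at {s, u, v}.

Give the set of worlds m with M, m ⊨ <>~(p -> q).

s: successors {t, u}; ~(p -> q) there: t:T, u:F. ✓
t: successors {w}; ~(p -> q) there: w:F. ✗
u: successors {v, x}; ~(p -> q) there: v:F, x:T. ✓
v: no successors, so <>~(p -> q) fails. ✗
w: successors {s}; ~(p -> q) there: s:F. ✗
x: successors {y, z}; ~(p -> q) there: y:T, z:T. ✓
y: no successors, so <>~(p -> q) fails. ✗
z: no successors, so <>~(p -> q) fails. ✗

{s, u, x}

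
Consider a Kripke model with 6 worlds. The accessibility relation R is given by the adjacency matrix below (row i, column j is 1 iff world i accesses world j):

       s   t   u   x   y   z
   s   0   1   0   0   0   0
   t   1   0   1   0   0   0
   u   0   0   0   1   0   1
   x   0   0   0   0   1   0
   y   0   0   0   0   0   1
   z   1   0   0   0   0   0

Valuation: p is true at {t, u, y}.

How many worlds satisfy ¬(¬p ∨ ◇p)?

s: ¬p ∨ ◇p is T. ✗
t: ¬p ∨ ◇p is T. ✗
u: ¬p ∨ ◇p is F. ✓
x: ¬p ∨ ◇p is T. ✗
y: ¬p ∨ ◇p is F. ✓
z: ¬p ∨ ◇p is T. ✗
Satisfying worlds: {u, y}.

2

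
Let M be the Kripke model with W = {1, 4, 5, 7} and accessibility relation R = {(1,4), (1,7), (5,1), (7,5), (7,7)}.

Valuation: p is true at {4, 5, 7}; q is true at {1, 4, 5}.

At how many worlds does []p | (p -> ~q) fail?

1: []p is T, p -> ~q is T. ✓
4: []p is T, p -> ~q is F. ✓
5: []p is F, p -> ~q is F. ✗
7: []p is T, p -> ~q is T. ✓
Satisfying worlds: {1, 4, 7}.
So []p | (p -> ~q) fails at the other 1 world.

1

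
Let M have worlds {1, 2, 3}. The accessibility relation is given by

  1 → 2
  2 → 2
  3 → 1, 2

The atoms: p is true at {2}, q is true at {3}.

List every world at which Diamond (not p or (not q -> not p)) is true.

1: successors {2}; not p or (not q -> not p) there: 2:F. ✗
2: successors {2}; not p or (not q -> not p) there: 2:F. ✗
3: successors {1, 2}; not p or (not q -> not p) there: 1:T, 2:F. ✓

{3}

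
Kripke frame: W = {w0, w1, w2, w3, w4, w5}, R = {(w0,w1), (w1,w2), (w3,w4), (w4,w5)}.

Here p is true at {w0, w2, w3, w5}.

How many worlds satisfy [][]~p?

4

w0: successors {w1}; []~p there: w1:F. ✗
w1: successors {w2}; []~p there: w2:T. ✓
w2: no successors, so [][]~p holds vacuously. ✓
w3: successors {w4}; []~p there: w4:F. ✗
w4: successors {w5}; []~p there: w5:T. ✓
w5: no successors, so [][]~p holds vacuously. ✓
Satisfying worlds: {w1, w2, w4, w5}.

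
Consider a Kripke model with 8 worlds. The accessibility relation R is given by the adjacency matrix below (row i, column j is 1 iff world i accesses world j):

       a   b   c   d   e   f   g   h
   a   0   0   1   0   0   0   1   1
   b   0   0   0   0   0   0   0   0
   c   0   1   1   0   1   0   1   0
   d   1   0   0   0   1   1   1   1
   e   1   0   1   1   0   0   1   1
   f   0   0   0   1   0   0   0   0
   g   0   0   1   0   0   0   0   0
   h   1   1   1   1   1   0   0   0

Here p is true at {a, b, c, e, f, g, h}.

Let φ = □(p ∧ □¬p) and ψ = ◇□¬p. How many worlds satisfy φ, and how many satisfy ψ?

For □(p ∧ □¬p):
a: successors {c, g, h}; p ∧ □¬p there: c:F, g:F, h:F. ✗
b: no successors, so □(p ∧ □¬p) holds vacuously. ✓
c: successors {b, c, e, g}; p ∧ □¬p there: b:T, c:F, e:F, g:F. ✗
d: successors {a, e, f, g, h}; p ∧ □¬p there: a:F, e:F, f:T, g:F, h:F. ✗
e: successors {a, c, d, g, h}; p ∧ □¬p there: a:F, c:F, d:F, g:F, h:F. ✗
f: successors {d}; p ∧ □¬p there: d:F. ✗
g: successors {c}; p ∧ □¬p there: c:F. ✗
h: successors {a, b, c, d, e}; p ∧ □¬p there: a:F, b:T, c:F, d:F, e:F. ✗
— 1 world.
For ◇□¬p:
a: successors {c, g, h}; □¬p there: c:F, g:F, h:F. ✗
b: no successors, so ◇□¬p fails. ✗
c: successors {b, c, e, g}; □¬p there: b:T, c:F, e:F, g:F. ✓
d: successors {a, e, f, g, h}; □¬p there: a:F, e:F, f:T, g:F, h:F. ✓
e: successors {a, c, d, g, h}; □¬p there: a:F, c:F, d:F, g:F, h:F. ✗
f: successors {d}; □¬p there: d:F. ✗
g: successors {c}; □¬p there: c:F. ✗
h: successors {a, b, c, d, e}; □¬p there: a:F, b:T, c:F, d:F, e:F. ✓
— 3 worlds.

1 and 3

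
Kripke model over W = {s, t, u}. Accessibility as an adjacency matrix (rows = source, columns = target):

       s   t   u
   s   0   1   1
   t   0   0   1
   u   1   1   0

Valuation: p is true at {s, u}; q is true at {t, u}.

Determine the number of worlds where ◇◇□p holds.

3

s: successors {t, u}; ◇□p there: t:F, u:T. ✓
t: successors {u}; ◇□p there: u:T. ✓
u: successors {s, t}; ◇□p there: s:T, t:F. ✓
Satisfying worlds: {s, t, u}.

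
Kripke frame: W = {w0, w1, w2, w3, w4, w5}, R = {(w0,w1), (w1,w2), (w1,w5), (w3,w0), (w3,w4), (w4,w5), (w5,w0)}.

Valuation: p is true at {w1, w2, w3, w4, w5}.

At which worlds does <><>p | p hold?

w0: <><>p is T, p is F. ✓
w1: <><>p is F, p is T. ✓
w2: <><>p is F, p is T. ✓
w3: <><>p is T, p is T. ✓
w4: <><>p is F, p is T. ✓
w5: <><>p is T, p is T. ✓

{w0, w1, w2, w3, w4, w5}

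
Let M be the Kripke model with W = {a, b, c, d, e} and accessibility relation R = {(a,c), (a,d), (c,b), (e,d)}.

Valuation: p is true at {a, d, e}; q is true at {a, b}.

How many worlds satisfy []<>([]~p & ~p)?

a: successors {c, d}; <>([]~p & ~p) there: c:T, d:F. ✗
b: no successors, so []<>([]~p & ~p) holds vacuously. ✓
c: successors {b}; <>([]~p & ~p) there: b:F. ✗
d: no successors, so []<>([]~p & ~p) holds vacuously. ✓
e: successors {d}; <>([]~p & ~p) there: d:F. ✗
Satisfying worlds: {b, d}.

2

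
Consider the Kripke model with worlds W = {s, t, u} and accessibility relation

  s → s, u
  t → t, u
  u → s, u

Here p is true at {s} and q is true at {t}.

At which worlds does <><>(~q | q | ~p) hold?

s: successors {s, u}; <>(~q | q | ~p) there: s:T, u:T. ✓
t: successors {t, u}; <>(~q | q | ~p) there: t:T, u:T. ✓
u: successors {s, u}; <>(~q | q | ~p) there: s:T, u:T. ✓

{s, t, u}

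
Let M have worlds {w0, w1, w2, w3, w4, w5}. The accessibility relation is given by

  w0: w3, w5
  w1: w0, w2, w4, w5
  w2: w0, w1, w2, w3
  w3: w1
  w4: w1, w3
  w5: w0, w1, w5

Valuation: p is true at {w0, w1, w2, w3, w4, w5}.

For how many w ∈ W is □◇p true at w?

6

w0: successors {w3, w5}; ◇p there: w3:T, w5:T. ✓
w1: successors {w0, w2, w4, w5}; ◇p there: w0:T, w2:T, w4:T, w5:T. ✓
w2: successors {w0, w1, w2, w3}; ◇p there: w0:T, w1:T, w2:T, w3:T. ✓
w3: successors {w1}; ◇p there: w1:T. ✓
w4: successors {w1, w3}; ◇p there: w1:T, w3:T. ✓
w5: successors {w0, w1, w5}; ◇p there: w0:T, w1:T, w5:T. ✓
Satisfying worlds: {w0, w1, w2, w3, w4, w5}.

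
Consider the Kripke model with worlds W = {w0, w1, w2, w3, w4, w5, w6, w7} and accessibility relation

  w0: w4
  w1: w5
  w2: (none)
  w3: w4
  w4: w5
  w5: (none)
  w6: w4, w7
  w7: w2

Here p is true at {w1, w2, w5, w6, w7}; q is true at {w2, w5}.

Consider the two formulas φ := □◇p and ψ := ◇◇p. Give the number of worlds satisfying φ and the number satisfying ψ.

For □◇p:
w0: successors {w4}; ◇p there: w4:T. ✓
w1: successors {w5}; ◇p there: w5:F. ✗
w2: no successors, so □◇p holds vacuously. ✓
w3: successors {w4}; ◇p there: w4:T. ✓
w4: successors {w5}; ◇p there: w5:F. ✗
w5: no successors, so □◇p holds vacuously. ✓
w6: successors {w4, w7}; ◇p there: w4:T, w7:T. ✓
w7: successors {w2}; ◇p there: w2:F. ✗
— 5 worlds.
For ◇◇p:
w0: successors {w4}; ◇p there: w4:T. ✓
w1: successors {w5}; ◇p there: w5:F. ✗
w2: no successors, so ◇◇p fails. ✗
w3: successors {w4}; ◇p there: w4:T. ✓
w4: successors {w5}; ◇p there: w5:F. ✗
w5: no successors, so ◇◇p fails. ✗
w6: successors {w4, w7}; ◇p there: w4:T, w7:T. ✓
w7: successors {w2}; ◇p there: w2:F. ✗
— 3 worlds.

5 and 3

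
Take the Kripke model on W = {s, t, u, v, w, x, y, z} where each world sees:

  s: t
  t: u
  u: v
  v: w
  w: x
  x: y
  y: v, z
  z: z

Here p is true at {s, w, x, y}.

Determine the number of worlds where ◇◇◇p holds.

s: successors {t}; ◇◇p there: t:F. ✗
t: successors {u}; ◇◇p there: u:T. ✓
u: successors {v}; ◇◇p there: v:T. ✓
v: successors {w}; ◇◇p there: w:T. ✓
w: successors {x}; ◇◇p there: x:F. ✗
x: successors {y}; ◇◇p there: y:T. ✓
y: successors {v, z}; ◇◇p there: v:T, z:F. ✓
z: successors {z}; ◇◇p there: z:F. ✗
Satisfying worlds: {t, u, v, x, y}.

5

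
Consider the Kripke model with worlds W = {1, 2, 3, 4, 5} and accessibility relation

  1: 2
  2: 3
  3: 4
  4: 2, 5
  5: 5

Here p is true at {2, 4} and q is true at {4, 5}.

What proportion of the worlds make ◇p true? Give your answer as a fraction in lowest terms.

3/5

1: successors {2}; p there: 2:T. ✓
2: successors {3}; p there: 3:F. ✗
3: successors {4}; p there: 4:T. ✓
4: successors {2, 5}; p there: 2:T, 5:F. ✓
5: successors {5}; p there: 5:F. ✗
That's 3 of 5 worlds, so 3/5.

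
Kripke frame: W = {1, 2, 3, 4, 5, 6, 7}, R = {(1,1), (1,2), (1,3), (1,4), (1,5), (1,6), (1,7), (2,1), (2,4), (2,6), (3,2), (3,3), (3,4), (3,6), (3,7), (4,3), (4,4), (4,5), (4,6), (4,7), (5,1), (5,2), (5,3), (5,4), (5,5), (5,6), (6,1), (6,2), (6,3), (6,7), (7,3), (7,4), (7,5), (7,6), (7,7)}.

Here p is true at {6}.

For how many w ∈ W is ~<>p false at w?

6

1: <>p is T. ✗
2: <>p is T. ✗
3: <>p is T. ✗
4: <>p is T. ✗
5: <>p is T. ✗
6: <>p is F. ✓
7: <>p is T. ✗
Satisfying worlds: {6}.
So ~<>p fails at the other 6 worlds.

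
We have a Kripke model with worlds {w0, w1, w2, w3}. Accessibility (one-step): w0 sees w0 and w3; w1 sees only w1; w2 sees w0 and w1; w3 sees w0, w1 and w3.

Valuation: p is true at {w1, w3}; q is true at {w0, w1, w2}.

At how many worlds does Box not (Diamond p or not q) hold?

w0: successors {w0, w3}; not (Diamond p or not q) there: w0:F, w3:F. ✗
w1: successors {w1}; not (Diamond p or not q) there: w1:F. ✗
w2: successors {w0, w1}; not (Diamond p or not q) there: w0:F, w1:F. ✗
w3: successors {w0, w1, w3}; not (Diamond p or not q) there: w0:F, w1:F, w3:F. ✗
Satisfying worlds: ∅.

0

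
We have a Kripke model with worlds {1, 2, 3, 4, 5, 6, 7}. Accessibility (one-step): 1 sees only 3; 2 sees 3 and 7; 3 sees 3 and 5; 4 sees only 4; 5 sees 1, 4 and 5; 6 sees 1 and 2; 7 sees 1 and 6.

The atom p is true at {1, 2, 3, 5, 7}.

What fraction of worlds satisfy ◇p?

6/7

1: successors {3}; p there: 3:T. ✓
2: successors {3, 7}; p there: 3:T, 7:T. ✓
3: successors {3, 5}; p there: 3:T, 5:T. ✓
4: successors {4}; p there: 4:F. ✗
5: successors {1, 4, 5}; p there: 1:T, 4:F, 5:T. ✓
6: successors {1, 2}; p there: 1:T, 2:T. ✓
7: successors {1, 6}; p there: 1:T, 6:F. ✓
That's 6 of 7 worlds, so 6/7.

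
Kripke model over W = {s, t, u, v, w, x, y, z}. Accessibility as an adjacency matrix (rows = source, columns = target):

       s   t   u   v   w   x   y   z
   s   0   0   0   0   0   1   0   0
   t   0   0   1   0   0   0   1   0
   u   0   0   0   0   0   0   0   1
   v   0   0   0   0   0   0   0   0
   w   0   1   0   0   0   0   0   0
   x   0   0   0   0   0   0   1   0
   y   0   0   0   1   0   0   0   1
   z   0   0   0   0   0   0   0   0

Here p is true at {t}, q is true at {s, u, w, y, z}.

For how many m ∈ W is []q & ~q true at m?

3

s: []q is F, ~q is F. ✗
t: []q is T, ~q is T. ✓
u: []q is T, ~q is F. ✗
v: []q is T, ~q is T. ✓
w: []q is F, ~q is F. ✗
x: []q is T, ~q is T. ✓
y: []q is F, ~q is F. ✗
z: []q is T, ~q is F. ✗
Satisfying worlds: {t, v, x}.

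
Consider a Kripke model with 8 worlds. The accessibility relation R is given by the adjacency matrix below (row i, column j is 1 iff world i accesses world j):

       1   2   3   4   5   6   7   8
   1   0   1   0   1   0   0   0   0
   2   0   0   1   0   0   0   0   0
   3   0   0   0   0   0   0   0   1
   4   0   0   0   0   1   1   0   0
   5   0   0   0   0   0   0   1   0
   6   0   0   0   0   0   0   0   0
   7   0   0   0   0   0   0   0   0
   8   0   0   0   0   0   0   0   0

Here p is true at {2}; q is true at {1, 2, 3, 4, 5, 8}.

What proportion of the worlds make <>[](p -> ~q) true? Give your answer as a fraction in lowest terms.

5/8

1: successors {2, 4}; [](p -> ~q) there: 2:T, 4:T. ✓
2: successors {3}; [](p -> ~q) there: 3:T. ✓
3: successors {8}; [](p -> ~q) there: 8:T. ✓
4: successors {5, 6}; [](p -> ~q) there: 5:T, 6:T. ✓
5: successors {7}; [](p -> ~q) there: 7:T. ✓
6: no successors, so <>[](p -> ~q) fails. ✗
7: no successors, so <>[](p -> ~q) fails. ✗
8: no successors, so <>[](p -> ~q) fails. ✗
That's 5 of 8 worlds, so 5/8.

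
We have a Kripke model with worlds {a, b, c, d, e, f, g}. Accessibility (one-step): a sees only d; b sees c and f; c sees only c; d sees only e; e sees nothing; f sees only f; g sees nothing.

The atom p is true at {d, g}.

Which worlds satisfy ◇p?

a: successors {d}; p there: d:T. ✓
b: successors {c, f}; p there: c:F, f:F. ✗
c: successors {c}; p there: c:F. ✗
d: successors {e}; p there: e:F. ✗
e: no successors, so ◇p fails. ✗
f: successors {f}; p there: f:F. ✗
g: no successors, so ◇p fails. ✗

{a}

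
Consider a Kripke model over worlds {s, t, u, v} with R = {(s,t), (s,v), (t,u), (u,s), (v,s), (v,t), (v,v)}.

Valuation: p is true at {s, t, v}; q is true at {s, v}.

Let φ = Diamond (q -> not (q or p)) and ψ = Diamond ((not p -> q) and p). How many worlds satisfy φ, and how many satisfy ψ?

3 and 3

For Diamond (q -> not (q or p)):
s: successors {t, v}; q -> not (q or p) there: t:T, v:F. ✓
t: successors {u}; q -> not (q or p) there: u:T. ✓
u: successors {s}; q -> not (q or p) there: s:F. ✗
v: successors {s, t, v}; q -> not (q or p) there: s:F, t:T, v:F. ✓
— 3 worlds.
For Diamond ((not p -> q) and p):
s: successors {t, v}; (not p -> q) and p there: t:T, v:T. ✓
t: successors {u}; (not p -> q) and p there: u:F. ✗
u: successors {s}; (not p -> q) and p there: s:T. ✓
v: successors {s, t, v}; (not p -> q) and p there: s:T, t:T, v:T. ✓
— 3 worlds.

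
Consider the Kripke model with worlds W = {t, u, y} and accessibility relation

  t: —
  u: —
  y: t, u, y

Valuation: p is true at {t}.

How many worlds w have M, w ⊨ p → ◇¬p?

t: p is T, ◇¬p is F. ✗
u: p is F, ◇¬p is F. ✓
y: p is F, ◇¬p is T. ✓
Satisfying worlds: {u, y}.

2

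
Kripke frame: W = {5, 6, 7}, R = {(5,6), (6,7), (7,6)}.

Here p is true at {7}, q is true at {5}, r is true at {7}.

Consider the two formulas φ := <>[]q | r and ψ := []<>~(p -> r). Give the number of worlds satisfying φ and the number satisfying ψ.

For <>[]q | r:
5: <>[]q is F, r is F. ✗
6: <>[]q is F, r is F. ✗
7: <>[]q is F, r is T. ✓
— 1 world.
For []<>~(p -> r):
5: successors {6}; <>~(p -> r) there: 6:F. ✗
6: successors {7}; <>~(p -> r) there: 7:F. ✗
7: successors {6}; <>~(p -> r) there: 6:F. ✗
— 0 worlds.

1 and 0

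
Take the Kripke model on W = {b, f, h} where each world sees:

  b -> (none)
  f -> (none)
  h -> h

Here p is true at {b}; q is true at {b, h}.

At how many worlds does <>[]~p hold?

b: no successors, so <>[]~p fails. ✗
f: no successors, so <>[]~p fails. ✗
h: successors {h}; []~p there: h:T. ✓
Satisfying worlds: {h}.

1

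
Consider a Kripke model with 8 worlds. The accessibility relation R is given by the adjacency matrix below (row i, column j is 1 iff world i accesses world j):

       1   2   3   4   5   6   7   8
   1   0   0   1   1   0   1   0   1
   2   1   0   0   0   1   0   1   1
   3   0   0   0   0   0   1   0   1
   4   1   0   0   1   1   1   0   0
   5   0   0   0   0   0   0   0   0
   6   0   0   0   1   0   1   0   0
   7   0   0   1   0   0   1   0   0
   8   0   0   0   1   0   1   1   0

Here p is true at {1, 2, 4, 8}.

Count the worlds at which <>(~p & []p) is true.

2

1: successors {3, 4, 6, 8}; ~p & []p there: 3:F, 4:F, 6:F, 8:F. ✗
2: successors {1, 5, 7, 8}; ~p & []p there: 1:F, 5:T, 7:F, 8:F. ✓
3: successors {6, 8}; ~p & []p there: 6:F, 8:F. ✗
4: successors {1, 4, 5, 6}; ~p & []p there: 1:F, 4:F, 5:T, 6:F. ✓
5: no successors, so <>(~p & []p) fails. ✗
6: successors {4, 6}; ~p & []p there: 4:F, 6:F. ✗
7: successors {3, 6}; ~p & []p there: 3:F, 6:F. ✗
8: successors {4, 6, 7}; ~p & []p there: 4:F, 6:F, 7:F. ✗
Satisfying worlds: {2, 4}.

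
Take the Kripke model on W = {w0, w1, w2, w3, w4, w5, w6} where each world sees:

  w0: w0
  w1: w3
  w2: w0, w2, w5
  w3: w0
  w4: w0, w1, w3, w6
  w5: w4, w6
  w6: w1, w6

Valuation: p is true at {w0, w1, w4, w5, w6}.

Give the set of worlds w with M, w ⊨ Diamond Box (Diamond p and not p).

w0: successors {w0}; Box (Diamond p and not p) there: w0:F. ✗
w1: successors {w3}; Box (Diamond p and not p) there: w3:F. ✗
w2: successors {w0, w2, w5}; Box (Diamond p and not p) there: w0:F, w2:F, w5:F. ✗
w3: successors {w0}; Box (Diamond p and not p) there: w0:F. ✗
w4: successors {w0, w1, w3, w6}; Box (Diamond p and not p) there: w0:F, w1:T, w3:F, w6:F. ✓
w5: successors {w4, w6}; Box (Diamond p and not p) there: w4:F, w6:F. ✗
w6: successors {w1, w6}; Box (Diamond p and not p) there: w1:T, w6:F. ✓

{w4, w6}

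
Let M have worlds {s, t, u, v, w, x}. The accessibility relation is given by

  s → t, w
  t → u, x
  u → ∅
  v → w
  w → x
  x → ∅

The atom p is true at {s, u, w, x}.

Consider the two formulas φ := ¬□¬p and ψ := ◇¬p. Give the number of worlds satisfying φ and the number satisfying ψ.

4 and 1

For ¬□¬p:
s: □¬p is F. ✓
t: □¬p is F. ✓
u: □¬p is T. ✗
v: □¬p is F. ✓
w: □¬p is F. ✓
x: □¬p is T. ✗
— 4 worlds.
For ◇¬p:
s: successors {t, w}; ¬p there: t:T, w:F. ✓
t: successors {u, x}; ¬p there: u:F, x:F. ✗
u: no successors, so ◇¬p fails. ✗
v: successors {w}; ¬p there: w:F. ✗
w: successors {x}; ¬p there: x:F. ✗
x: no successors, so ◇¬p fails. ✗
— 1 world.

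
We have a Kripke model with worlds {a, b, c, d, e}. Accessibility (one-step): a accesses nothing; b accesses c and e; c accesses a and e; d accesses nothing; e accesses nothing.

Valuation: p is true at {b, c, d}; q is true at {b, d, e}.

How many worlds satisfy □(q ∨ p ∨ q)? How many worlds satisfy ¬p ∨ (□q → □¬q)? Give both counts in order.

For □(q ∨ p ∨ q):
a: no successors, so □(q ∨ p ∨ q) holds vacuously. ✓
b: successors {c, e}; q ∨ p ∨ q there: c:T, e:T. ✓
c: successors {a, e}; q ∨ p ∨ q there: a:F, e:T. ✗
d: no successors, so □(q ∨ p ∨ q) holds vacuously. ✓
e: no successors, so □(q ∨ p ∨ q) holds vacuously. ✓
— 4 worlds.
For ¬p ∨ (□q → □¬q):
a: ¬p is T, □q → □¬q is T. ✓
b: ¬p is F, □q → □¬q is T. ✓
c: ¬p is F, □q → □¬q is T. ✓
d: ¬p is F, □q → □¬q is T. ✓
e: ¬p is T, □q → □¬q is T. ✓
— 5 worlds.

4 and 5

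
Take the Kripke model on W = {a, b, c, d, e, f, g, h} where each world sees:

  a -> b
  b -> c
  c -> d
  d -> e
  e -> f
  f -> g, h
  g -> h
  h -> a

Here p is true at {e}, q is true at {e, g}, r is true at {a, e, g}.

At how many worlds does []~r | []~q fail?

a: []~r is T, []~q is T. ✓
b: []~r is T, []~q is T. ✓
c: []~r is T, []~q is T. ✓
d: []~r is F, []~q is F. ✗
e: []~r is T, []~q is T. ✓
f: []~r is F, []~q is F. ✗
g: []~r is T, []~q is T. ✓
h: []~r is F, []~q is T. ✓
Satisfying worlds: {a, b, c, e, g, h}.
So []~r | []~q fails at the other 2 worlds.

2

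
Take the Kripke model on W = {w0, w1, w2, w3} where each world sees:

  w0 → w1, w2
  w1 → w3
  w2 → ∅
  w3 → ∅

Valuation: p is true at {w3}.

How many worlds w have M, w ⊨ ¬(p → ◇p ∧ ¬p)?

w0: p → ◇p ∧ ¬p is T. ✗
w1: p → ◇p ∧ ¬p is T. ✗
w2: p → ◇p ∧ ¬p is T. ✗
w3: p → ◇p ∧ ¬p is F. ✓
Satisfying worlds: {w3}.

1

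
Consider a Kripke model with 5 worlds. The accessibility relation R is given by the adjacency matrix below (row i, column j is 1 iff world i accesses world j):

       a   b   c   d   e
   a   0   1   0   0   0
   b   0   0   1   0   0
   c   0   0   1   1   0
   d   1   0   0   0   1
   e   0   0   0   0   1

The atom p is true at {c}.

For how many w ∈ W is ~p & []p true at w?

1

a: ~p is T, []p is F. ✗
b: ~p is T, []p is T. ✓
c: ~p is F, []p is F. ✗
d: ~p is T, []p is F. ✗
e: ~p is T, []p is F. ✗
Satisfying worlds: {b}.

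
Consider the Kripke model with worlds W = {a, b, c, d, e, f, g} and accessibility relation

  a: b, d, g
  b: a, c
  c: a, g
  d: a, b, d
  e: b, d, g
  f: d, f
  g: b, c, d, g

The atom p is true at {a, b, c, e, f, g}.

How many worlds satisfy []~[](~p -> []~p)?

2

a: successors {b, d, g}; ~[](~p -> []~p) there: b:F, d:T, g:T. ✗
b: successors {a, c}; ~[](~p -> []~p) there: a:T, c:F. ✗
c: successors {a, g}; ~[](~p -> []~p) there: a:T, g:T. ✓
d: successors {a, b, d}; ~[](~p -> []~p) there: a:T, b:F, d:T. ✗
e: successors {b, d, g}; ~[](~p -> []~p) there: b:F, d:T, g:T. ✗
f: successors {d, f}; ~[](~p -> []~p) there: d:T, f:T. ✓
g: successors {b, c, d, g}; ~[](~p -> []~p) there: b:F, c:F, d:T, g:T. ✗
Satisfying worlds: {c, f}.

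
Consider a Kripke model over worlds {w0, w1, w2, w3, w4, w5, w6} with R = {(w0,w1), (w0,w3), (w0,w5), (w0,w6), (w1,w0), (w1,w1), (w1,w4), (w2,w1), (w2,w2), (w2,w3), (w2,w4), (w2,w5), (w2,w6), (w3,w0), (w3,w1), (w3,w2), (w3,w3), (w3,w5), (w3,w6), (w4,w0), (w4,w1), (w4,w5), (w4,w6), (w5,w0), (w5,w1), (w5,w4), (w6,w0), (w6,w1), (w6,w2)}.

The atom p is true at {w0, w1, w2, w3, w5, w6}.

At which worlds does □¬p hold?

w0: successors {w1, w3, w5, w6}; ¬p there: w1:F, w3:F, w5:F, w6:F. ✗
w1: successors {w0, w1, w4}; ¬p there: w0:F, w1:F, w4:T. ✗
w2: successors {w1, w2, w3, w4, w5, w6}; ¬p there: w1:F, w2:F, w3:F, w4:T, w5:F, w6:F. ✗
w3: successors {w0, w1, w2, w3, w5, w6}; ¬p there: w0:F, w1:F, w2:F, w3:F, w5:F, w6:F. ✗
w4: successors {w0, w1, w5, w6}; ¬p there: w0:F, w1:F, w5:F, w6:F. ✗
w5: successors {w0, w1, w4}; ¬p there: w0:F, w1:F, w4:T. ✗
w6: successors {w0, w1, w2}; ¬p there: w0:F, w1:F, w2:F. ✗

∅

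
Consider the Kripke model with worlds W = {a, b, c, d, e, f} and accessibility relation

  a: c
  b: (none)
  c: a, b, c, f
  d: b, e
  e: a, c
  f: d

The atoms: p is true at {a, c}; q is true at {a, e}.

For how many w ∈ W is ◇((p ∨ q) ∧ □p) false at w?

a: successors {c}; (p ∨ q) ∧ □p there: c:F. ✗
b: no successors, so ◇((p ∨ q) ∧ □p) fails. ✗
c: successors {a, b, c, f}; (p ∨ q) ∧ □p there: a:T, b:F, c:F, f:F. ✓
d: successors {b, e}; (p ∨ q) ∧ □p there: b:F, e:T. ✓
e: successors {a, c}; (p ∨ q) ∧ □p there: a:T, c:F. ✓
f: successors {d}; (p ∨ q) ∧ □p there: d:F. ✗
Satisfying worlds: {c, d, e}.
So ◇((p ∨ q) ∧ □p) fails at the other 3 worlds.

3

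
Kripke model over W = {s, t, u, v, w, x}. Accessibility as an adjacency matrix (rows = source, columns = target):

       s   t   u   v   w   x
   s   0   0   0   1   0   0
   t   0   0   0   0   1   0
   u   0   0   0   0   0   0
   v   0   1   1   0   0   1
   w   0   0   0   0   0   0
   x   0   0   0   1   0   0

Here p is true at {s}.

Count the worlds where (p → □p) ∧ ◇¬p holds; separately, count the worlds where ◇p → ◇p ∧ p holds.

3 and 6

For (p → □p) ∧ ◇¬p:
s: p → □p is F, ◇¬p is T. ✗
t: p → □p is T, ◇¬p is T. ✓
u: p → □p is T, ◇¬p is F. ✗
v: p → □p is T, ◇¬p is T. ✓
w: p → □p is T, ◇¬p is F. ✗
x: p → □p is T, ◇¬p is T. ✓
— 3 worlds.
For ◇p → ◇p ∧ p:
s: ◇p is F, ◇p ∧ p is F. ✓
t: ◇p is F, ◇p ∧ p is F. ✓
u: ◇p is F, ◇p ∧ p is F. ✓
v: ◇p is F, ◇p ∧ p is F. ✓
w: ◇p is F, ◇p ∧ p is F. ✓
x: ◇p is F, ◇p ∧ p is F. ✓
— 6 worlds.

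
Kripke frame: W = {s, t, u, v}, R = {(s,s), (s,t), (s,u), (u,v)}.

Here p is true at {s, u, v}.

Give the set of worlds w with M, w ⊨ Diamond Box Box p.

{s, u}

s: successors {s, t, u}; Box Box p there: s:F, t:T, u:T. ✓
t: no successors, so Diamond Box Box p fails. ✗
u: successors {v}; Box Box p there: v:T. ✓
v: no successors, so Diamond Box Box p fails. ✗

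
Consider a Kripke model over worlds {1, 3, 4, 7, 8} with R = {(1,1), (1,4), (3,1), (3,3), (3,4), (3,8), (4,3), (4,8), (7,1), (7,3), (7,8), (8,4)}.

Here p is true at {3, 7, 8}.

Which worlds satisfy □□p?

{8}

1: successors {1, 4}; □p there: 1:F, 4:T. ✗
3: successors {1, 3, 4, 8}; □p there: 1:F, 3:F, 4:T, 8:F. ✗
4: successors {3, 8}; □p there: 3:F, 8:F. ✗
7: successors {1, 3, 8}; □p there: 1:F, 3:F, 8:F. ✗
8: successors {4}; □p there: 4:T. ✓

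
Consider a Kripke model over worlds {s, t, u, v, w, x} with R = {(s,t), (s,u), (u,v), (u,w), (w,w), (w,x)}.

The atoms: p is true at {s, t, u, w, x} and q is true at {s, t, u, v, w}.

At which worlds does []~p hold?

s: successors {t, u}; ~p there: t:F, u:F. ✗
t: no successors, so []~p holds vacuously. ✓
u: successors {v, w}; ~p there: v:T, w:F. ✗
v: no successors, so []~p holds vacuously. ✓
w: successors {w, x}; ~p there: w:F, x:F. ✗
x: no successors, so []~p holds vacuously. ✓

{t, v, x}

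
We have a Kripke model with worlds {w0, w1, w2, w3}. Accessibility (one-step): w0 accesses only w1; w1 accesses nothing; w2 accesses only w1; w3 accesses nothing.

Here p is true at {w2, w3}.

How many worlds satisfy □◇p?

2

w0: successors {w1}; ◇p there: w1:F. ✗
w1: no successors, so □◇p holds vacuously. ✓
w2: successors {w1}; ◇p there: w1:F. ✗
w3: no successors, so □◇p holds vacuously. ✓
Satisfying worlds: {w1, w3}.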